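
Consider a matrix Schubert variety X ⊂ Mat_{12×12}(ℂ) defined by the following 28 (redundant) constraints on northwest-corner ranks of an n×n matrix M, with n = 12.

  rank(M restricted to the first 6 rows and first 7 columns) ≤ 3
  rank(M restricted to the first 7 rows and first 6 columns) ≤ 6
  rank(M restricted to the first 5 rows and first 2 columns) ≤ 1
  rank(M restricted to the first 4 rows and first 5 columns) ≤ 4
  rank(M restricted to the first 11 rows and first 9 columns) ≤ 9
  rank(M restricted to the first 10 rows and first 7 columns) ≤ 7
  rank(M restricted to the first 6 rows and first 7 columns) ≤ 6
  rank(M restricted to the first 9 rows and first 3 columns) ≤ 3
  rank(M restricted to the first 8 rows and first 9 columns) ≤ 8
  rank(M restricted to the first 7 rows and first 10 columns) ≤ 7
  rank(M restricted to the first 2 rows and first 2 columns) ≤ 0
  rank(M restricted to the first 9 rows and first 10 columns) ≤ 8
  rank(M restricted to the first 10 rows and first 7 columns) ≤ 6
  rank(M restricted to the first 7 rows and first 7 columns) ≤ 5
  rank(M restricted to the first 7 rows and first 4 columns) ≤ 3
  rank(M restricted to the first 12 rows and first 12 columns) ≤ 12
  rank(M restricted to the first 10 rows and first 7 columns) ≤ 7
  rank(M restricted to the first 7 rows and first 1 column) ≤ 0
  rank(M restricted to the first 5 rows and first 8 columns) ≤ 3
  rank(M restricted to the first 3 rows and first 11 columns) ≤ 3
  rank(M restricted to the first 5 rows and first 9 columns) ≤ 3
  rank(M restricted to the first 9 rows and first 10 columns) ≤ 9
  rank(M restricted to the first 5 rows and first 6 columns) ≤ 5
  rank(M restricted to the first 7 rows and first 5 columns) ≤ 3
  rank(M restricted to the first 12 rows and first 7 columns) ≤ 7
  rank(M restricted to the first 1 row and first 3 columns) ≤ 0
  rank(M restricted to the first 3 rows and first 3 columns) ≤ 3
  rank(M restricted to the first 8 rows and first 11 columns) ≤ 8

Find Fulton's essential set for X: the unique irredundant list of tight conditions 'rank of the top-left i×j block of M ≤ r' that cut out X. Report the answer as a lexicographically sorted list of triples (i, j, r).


The tightest implied rank at each (i,j), from the 28 conditions:

  R[1]: 0 | 0 | 0 | 1 | 1 | 1 | 1 | 1 | 1 | 1 | 1 | 1
  R[2]: 0 | 0 | 1 | 2 | 2 | 2 | 2 | 2 | 2 | 2 | 2 | 2
  R[3]: 0 | 1 | 2 | 3 | 3 | 3 | 3 | 3 | 3 | 3 | 3 | 3
  R[4]: 0 | 1 | 2 | 3 | 3 | 3 | 3 | 3 | 3 | 4 | 4 | 4
  R[5]: 0 | 1 | 2 | 3 | 3 | 3 | 3 | 3 | 3 | 4 | 5 | 5
  R[6]: 0 | 1 | 2 | 3 | 3 | 3 | 3 | 4 | 4 | 5 | 6 | 6
  R[7]: 0 | 1 | 2 | 3 | 3 | 4 | 4 | 5 | 5 | 6 | 7 | 7
  R[8]: 1 | 2 | 3 | 4 | 4 | 5 | 5 | 6 | 6 | 7 | 8 | 8
  R[9]: 1 | 2 | 3 | 4 | 5 | 6 | 6 | 7 | 7 | 8 | 9 | 9
  R[10]: 1 | 2 | 3 | 4 | 5 | 6 | 6 | 7 | 8 | 9 | 10 | 10
  R[11]: 1 | 2 | 3 | 4 | 5 | 6 | 7 | 8 | 9 | 10 | 11 | 11
  R[12]: 1 | 2 | 3 | 4 | 5 | 6 | 7 | 8 | 9 | 10 | 11 | 12

reading off 1-entries of Δ²R: w = (4, 3, 2, 10, 11, 8, 6, 1, 5, 9, 7, 12).

Fulton essential set (7 of the 25 Rothe cells):

[(1, 3, 0), (2, 2, 0), (5, 9, 3), (6, 7, 3), (7, 1, 0), (7, 5, 3), (10, 7, 6)]


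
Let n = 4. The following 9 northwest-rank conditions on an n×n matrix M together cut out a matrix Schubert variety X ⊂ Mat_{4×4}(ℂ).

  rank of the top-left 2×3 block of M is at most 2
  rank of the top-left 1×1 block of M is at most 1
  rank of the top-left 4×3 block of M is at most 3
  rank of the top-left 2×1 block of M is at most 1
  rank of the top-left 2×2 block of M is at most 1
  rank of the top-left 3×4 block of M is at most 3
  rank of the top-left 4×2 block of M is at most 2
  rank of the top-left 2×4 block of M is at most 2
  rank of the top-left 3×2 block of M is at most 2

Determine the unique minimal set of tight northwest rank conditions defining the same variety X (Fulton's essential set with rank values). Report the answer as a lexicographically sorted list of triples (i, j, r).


Propagating the 9 rank bounds to every northwest block:

  1  1  1  1
  1  1  2  2
  1  2  3  3
  1  2  3  4

giving w = (1, 3, 2, 4) via Δ²R.

D(w) has 1 cell with 1 SE-corner; essential set:

[(2, 2, 1)]


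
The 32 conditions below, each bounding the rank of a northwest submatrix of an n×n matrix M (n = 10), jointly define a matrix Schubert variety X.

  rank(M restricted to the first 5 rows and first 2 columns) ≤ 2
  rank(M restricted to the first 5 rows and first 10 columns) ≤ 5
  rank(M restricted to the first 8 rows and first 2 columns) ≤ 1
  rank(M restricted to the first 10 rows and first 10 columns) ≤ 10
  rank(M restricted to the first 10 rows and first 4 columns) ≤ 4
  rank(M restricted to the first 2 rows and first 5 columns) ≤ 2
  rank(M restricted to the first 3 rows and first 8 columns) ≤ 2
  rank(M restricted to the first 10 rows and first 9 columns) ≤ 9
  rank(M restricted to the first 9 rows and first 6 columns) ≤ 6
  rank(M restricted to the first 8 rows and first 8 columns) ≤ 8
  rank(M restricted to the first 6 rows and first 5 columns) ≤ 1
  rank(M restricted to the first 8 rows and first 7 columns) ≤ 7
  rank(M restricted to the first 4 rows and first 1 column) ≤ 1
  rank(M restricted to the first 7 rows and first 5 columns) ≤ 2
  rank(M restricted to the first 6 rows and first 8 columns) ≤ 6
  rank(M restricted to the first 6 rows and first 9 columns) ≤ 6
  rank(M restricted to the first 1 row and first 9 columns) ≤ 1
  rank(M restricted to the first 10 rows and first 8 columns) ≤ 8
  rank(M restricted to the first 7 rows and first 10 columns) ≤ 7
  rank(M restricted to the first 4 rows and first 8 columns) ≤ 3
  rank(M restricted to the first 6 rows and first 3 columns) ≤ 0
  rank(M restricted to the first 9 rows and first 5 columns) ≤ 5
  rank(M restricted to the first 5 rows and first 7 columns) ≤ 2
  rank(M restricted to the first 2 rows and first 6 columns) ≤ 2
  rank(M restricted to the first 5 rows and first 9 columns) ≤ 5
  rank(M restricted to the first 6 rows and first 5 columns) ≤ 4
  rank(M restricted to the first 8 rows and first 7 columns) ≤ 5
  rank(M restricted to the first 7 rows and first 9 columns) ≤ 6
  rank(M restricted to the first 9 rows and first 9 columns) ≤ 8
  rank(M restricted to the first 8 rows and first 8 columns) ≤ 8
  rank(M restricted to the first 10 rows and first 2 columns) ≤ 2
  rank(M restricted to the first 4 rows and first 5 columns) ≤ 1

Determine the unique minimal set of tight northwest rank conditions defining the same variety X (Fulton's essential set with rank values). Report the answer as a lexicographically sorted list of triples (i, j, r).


Propagating the 32 rank bounds to every northwest block:

  i=1: 0 | 0 | 0 | 1 | 1 | 1 | 1 | 1 | 1 | 1
  i=2: 0 | 0 | 0 | 1 | 1 | 2 | 2 | 2 | 2 | 2
  i=3: 0 | 0 | 0 | 1 | 1 | 2 | 2 | 2 | 3 | 3
  i=4: 0 | 0 | 0 | 1 | 1 | 2 | 2 | 3 | 4 | 4
  i=5: 0 | 0 | 0 | 1 | 1 | 2 | 2 | 3 | 4 | 5
  i=6: 0 | 0 | 0 | 1 | 1 | 2 | 3 | 4 | 5 | 6
  i=7: 1 | 1 | 1 | 2 | 2 | 3 | 4 | 5 | 6 | 7
  i=8: 1 | 1 | 2 | 3 | 3 | 4 | 5 | 6 | 7 | 8
  i=9: 1 | 2 | 3 | 4 | 4 | 5 | 6 | 7 | 8 | 9
  i=10: 1 | 2 | 3 | 4 | 5 | 6 | 7 | 8 | 9 | 10

so w = (4, 6, 9, 8, 10, 7, 1, 3, 2, 5).

ℓ(w)=28; the 5 essential cells (i,j,r):

[(3, 8, 2), (5, 7, 2), (6, 3, 0), (6, 5, 1), (8, 2, 1)]


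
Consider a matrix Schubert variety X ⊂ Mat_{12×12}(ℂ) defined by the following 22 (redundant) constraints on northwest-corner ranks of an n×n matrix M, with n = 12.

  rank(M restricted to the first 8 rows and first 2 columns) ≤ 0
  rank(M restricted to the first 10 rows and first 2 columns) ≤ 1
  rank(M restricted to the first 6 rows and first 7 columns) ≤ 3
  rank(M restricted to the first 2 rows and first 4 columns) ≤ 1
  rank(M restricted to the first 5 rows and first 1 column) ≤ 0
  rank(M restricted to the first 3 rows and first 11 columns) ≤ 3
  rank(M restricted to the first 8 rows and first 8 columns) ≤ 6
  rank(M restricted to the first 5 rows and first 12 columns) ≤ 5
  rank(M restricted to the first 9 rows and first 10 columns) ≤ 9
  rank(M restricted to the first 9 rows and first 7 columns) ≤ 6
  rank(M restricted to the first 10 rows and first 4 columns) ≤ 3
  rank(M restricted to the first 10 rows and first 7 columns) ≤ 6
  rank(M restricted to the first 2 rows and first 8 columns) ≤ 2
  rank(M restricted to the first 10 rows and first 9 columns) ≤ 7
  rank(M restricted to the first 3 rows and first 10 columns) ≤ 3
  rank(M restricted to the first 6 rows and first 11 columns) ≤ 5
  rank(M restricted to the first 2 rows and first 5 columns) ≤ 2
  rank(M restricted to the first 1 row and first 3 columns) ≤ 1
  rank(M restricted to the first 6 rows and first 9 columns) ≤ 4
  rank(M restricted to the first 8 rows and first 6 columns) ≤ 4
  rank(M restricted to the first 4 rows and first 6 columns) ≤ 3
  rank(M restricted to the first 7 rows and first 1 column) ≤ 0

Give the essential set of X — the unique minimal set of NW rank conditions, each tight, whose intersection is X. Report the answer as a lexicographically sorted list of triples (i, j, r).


Rank table r_w(12×12) implied by the 22 constraints:

  row 1: 0  0  1  1  1  1  1  1  1  1  1  1
  row 2: 0  0  1  1  2  2  2  2  2  2  2  2
  row 3: 0  0  1  2  3  3  3  3  3  3  3  3
  row 4: 0  0  1  2  3  3  3  4  4  4  4  4
  row 5: 0  0  1  2  3  3  3  4  4  5  5  5
  row 6: 0  0  1  2  3  3  3  4  4  5  5  6
  row 7: 0  0  1  2  3  4  4  5  5  6  6  7
  row 8: 0  0  1  2  3  4  5  6  6  7  7  8
  row 9: 1  1  2  3  4  5  6  7  7  8  8  9
  row 10: 1  1  2  3  4  5  6  7  7  8  9  10
  row 11: 1  2  3  4  5  6  7  8  8  9  10  11
  row 12: 1  2  3  4  5  6  7  8  9  10  11  12

second differences of R give the permutation w = (3, 5, 4, 8, 10, 12, 6, 7, 1, 11, 2, 9).

ℓ(w)=28; the 7 essential cells (i,j,r):

[(2, 4, 1), (6, 7, 3), (6, 9, 4), (6, 11, 5), (8, 2, 0), (10, 2, 1), (10, 9, 7)]


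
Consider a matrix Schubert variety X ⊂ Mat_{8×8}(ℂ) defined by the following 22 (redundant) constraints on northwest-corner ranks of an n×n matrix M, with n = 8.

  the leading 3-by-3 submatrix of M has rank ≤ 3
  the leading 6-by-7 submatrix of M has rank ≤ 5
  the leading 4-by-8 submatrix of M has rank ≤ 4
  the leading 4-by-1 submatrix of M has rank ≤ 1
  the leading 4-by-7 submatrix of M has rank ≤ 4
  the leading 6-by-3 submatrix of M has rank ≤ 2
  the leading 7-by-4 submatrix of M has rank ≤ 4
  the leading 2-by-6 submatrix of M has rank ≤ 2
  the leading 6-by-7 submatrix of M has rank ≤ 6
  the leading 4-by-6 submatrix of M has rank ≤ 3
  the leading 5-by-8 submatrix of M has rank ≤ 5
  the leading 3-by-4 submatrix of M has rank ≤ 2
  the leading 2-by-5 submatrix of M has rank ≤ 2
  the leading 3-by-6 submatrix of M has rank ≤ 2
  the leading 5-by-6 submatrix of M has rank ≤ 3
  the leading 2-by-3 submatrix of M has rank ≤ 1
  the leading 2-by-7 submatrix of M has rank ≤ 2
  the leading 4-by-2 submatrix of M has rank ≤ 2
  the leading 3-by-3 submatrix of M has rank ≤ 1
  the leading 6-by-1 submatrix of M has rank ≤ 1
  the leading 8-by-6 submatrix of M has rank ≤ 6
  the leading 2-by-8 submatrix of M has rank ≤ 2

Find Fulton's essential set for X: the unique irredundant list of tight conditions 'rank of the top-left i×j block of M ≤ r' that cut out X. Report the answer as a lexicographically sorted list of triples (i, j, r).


Rank table r_w(8×8) implied by the 22 constraints:

  row 1: 1 | 1 | 1 | 1 | 1 | 1 | 1 | 1
  row 2: 1 | 1 | 1 | 2 | 2 | 2 | 2 | 2
  row 3: 1 | 1 | 1 | 2 | 2 | 2 | 3 | 3
  row 4: 1 | 2 | 2 | 3 | 3 | 3 | 4 | 4
  row 5: 1 | 2 | 2 | 3 | 3 | 3 | 4 | 5
  row 6: 1 | 2 | 2 | 3 | 4 | 4 | 5 | 6
  row 7: 1 | 2 | 3 | 4 | 5 | 5 | 6 | 7
  row 8: 1 | 2 | 3 | 4 | 5 | 6 | 7 | 8

hence w(1..8) = (1, 4, 7, 2, 8, 5, 3, 6).

ℓ(w)=10; the 4 essential cells (i,j,r):

[(3, 3, 1), (3, 6, 2), (5, 6, 3), (6, 3, 2)]


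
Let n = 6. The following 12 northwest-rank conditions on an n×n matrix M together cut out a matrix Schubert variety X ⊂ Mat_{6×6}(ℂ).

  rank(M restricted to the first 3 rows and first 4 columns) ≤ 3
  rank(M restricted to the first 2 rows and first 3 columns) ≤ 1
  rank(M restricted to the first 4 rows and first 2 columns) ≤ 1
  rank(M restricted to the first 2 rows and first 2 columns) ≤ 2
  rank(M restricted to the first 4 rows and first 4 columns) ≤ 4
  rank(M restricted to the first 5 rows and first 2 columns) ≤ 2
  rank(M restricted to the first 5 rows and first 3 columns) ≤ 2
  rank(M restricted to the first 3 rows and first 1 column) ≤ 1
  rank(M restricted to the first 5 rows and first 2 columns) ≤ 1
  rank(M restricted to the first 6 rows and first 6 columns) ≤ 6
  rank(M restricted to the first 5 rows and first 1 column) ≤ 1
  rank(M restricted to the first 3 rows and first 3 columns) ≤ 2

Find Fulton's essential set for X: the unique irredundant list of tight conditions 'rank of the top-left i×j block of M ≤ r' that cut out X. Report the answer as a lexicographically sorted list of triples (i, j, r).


The tightest implied rank at each (i,j), from the 12 conditions:

  i=1: 1 1 1 1 1 1
  i=2: 1 1 1 2 2 2
  i=3: 1 1 2 3 3 3
  i=4: 1 1 2 3 4 4
  i=5: 1 1 2 3 4 5
  i=6: 1 2 3 4 5 6

hence w(1..6) = (1, 4, 3, 5, 6, 2).

Fulton essential set (2 of the 5 Rothe cells):

[(2, 3, 1), (5, 2, 1)]


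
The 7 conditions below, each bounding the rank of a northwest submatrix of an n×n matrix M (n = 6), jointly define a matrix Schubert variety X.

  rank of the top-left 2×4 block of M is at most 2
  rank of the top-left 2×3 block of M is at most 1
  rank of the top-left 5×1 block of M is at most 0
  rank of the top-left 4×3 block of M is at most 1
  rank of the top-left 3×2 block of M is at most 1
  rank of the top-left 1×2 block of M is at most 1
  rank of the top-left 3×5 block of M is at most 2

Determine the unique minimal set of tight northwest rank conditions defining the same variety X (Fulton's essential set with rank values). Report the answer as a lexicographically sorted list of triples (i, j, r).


Rank table r_w(6×6) implied by the 7 constraints:

  row 1: 0 1 1 1 1 1
  row 2: 0 1 1 2 2 2
  row 3: 0 1 1 2 2 3
  row 4: 0 1 1 2 3 4
  row 5: 0 1 2 3 4 5
  row 6: 1 2 3 4 5 6

reading off 1-entries of Δ²R: w = (2, 4, 6, 5, 3, 1).

ℓ(w)=9; the 3 essential cells (i,j,r):

[(3, 5, 2), (4, 3, 1), (5, 1, 0)]


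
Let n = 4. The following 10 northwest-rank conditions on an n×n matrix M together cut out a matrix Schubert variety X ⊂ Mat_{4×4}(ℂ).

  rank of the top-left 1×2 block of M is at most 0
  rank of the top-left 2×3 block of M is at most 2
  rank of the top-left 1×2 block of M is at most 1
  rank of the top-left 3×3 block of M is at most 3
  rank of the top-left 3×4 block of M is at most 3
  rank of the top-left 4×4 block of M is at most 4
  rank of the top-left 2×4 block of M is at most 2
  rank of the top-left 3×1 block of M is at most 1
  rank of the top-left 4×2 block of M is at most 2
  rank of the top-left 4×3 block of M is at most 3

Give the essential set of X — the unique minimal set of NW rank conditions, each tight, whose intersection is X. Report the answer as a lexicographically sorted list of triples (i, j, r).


Computing R[i][j] = min implied NW-rank bound (n=4, 10 conditions):

  R[1]: 0 0 1 1
  R[2]: 1 1 2 2
  R[3]: 1 2 3 3
  R[4]: 1 2 3 4

hence w(1..4) = (3, 1, 2, 4).

Fulton essential set (1 of the 2 Rothe cells):

[(1, 2, 0)]


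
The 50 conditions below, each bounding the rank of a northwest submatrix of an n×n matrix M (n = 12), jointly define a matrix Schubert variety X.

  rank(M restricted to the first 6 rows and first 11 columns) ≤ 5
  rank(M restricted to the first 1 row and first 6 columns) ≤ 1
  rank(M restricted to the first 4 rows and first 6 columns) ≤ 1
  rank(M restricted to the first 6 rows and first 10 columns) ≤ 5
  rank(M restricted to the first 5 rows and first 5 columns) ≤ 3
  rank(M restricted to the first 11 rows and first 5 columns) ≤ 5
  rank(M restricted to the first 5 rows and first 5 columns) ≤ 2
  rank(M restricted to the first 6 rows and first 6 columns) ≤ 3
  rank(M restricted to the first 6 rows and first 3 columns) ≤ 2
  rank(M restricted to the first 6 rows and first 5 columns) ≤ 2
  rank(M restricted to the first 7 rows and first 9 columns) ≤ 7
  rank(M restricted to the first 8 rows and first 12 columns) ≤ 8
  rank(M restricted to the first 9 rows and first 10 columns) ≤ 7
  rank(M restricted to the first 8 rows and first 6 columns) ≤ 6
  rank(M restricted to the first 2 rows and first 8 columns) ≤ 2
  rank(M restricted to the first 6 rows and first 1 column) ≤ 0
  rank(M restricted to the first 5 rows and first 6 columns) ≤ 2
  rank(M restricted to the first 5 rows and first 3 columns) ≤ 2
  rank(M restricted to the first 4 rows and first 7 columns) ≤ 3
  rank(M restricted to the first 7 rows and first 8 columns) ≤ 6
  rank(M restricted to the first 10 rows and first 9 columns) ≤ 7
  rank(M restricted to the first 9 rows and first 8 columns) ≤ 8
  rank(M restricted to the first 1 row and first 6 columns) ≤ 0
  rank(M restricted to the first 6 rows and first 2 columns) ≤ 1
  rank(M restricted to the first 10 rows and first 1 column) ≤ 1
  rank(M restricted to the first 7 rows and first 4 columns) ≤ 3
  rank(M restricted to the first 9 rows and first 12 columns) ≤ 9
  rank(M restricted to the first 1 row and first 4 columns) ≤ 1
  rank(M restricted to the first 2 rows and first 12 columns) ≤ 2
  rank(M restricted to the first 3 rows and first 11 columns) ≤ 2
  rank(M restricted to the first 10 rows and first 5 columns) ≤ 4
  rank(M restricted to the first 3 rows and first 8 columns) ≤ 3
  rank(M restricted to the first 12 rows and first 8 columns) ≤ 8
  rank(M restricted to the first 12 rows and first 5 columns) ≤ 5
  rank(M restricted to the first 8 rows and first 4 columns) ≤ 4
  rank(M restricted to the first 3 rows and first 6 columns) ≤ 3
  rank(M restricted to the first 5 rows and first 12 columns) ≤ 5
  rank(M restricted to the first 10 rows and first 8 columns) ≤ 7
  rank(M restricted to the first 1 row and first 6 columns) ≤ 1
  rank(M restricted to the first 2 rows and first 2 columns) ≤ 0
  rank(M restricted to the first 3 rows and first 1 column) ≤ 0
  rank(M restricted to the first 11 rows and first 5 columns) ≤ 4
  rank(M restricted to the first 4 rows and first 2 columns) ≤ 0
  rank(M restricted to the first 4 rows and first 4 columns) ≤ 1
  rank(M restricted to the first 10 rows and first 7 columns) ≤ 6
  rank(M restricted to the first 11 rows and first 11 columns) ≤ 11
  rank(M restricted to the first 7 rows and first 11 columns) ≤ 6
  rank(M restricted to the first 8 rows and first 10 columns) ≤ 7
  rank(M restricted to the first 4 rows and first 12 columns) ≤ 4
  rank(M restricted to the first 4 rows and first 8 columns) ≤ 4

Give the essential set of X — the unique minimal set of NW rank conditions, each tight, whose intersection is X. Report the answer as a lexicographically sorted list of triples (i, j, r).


Reconstructing r_w from the 50 given conditions:

  row 1: 0, 0, 0, 0, 0, 0, 1, 1, 1, 1, 1, 1
  row 2: 0, 0, 1, 1, 1, 1, 2, 2, 2, 2, 2, 2
  row 3: 0, 0, 1, 1, 1, 1, 2, 2, 2, 2, 2, 3
  row 4: 0, 0, 1, 1, 1, 1, 2, 3, 3, 3, 3, 4
  row 5: 0, 1, 2, 2, 2, 2, 3, 4, 4, 4, 4, 5
  row 6: 0, 1, 2, 2, 2, 3, 4, 5, 5, 5, 5, 6
  row 7: 1, 2, 3, 3, 3, 4, 5, 6, 6, 6, 6, 7
  row 8: 1, 2, 3, 4, 4, 5, 6, 7, 7, 7, 7, 8
  row 9: 1, 2, 3, 4, 4, 5, 6, 7, 7, 7, 8, 9
  row 10: 1, 2, 3, 4, 4, 5, 6, 7, 7, 8, 9, 10
  row 11: 1, 2, 3, 4, 4, 5, 6, 7, 8, 9, 10, 11
  row 12: 1, 2, 3, 4, 5, 6, 7, 8, 9, 10, 11, 12

so w = (7, 3, 12, 8, 2, 6, 1, 4, 11, 10, 9, 5).

9 SE-corners of the 32-cell Rothe diagram give Ess(w):

[(1, 6, 0), (3, 11, 2), (4, 2, 0), (4, 6, 1), (6, 1, 0), (6, 5, 2), (9, 10, 7), (10, 9, 7), (11, 5, 4)]


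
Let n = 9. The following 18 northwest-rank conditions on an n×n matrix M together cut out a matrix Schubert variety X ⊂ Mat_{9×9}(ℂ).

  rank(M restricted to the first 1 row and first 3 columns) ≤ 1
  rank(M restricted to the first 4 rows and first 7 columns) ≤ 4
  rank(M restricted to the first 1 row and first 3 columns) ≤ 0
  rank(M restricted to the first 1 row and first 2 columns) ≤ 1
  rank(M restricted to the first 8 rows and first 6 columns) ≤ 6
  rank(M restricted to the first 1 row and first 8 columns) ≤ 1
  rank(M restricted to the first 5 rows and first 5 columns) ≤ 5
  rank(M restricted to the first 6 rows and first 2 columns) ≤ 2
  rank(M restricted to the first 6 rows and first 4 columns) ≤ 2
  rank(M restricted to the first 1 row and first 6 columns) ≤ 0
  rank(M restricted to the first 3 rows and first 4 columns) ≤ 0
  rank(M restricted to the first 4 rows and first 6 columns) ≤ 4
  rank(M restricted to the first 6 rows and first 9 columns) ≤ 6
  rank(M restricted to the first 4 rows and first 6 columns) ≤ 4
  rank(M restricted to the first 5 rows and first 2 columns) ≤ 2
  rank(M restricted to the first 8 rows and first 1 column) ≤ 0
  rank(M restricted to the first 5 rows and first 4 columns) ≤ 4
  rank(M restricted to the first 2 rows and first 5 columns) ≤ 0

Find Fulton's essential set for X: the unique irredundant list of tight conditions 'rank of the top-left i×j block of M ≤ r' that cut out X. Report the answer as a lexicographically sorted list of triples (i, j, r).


Rank table r_w(9×9) implied by the 18 constraints:

  R[1]: 0 | 0 | 0 | 0 | 0 | 0 | 1 | 1 | 1
  R[2]: 0 | 0 | 0 | 0 | 0 | 1 | 2 | 2 | 2
  R[3]: 0 | 0 | 0 | 0 | 1 | 2 | 3 | 3 | 3
  R[4]: 0 | 1 | 1 | 1 | 2 | 3 | 4 | 4 | 4
  R[5]: 0 | 1 | 2 | 2 | 3 | 4 | 5 | 5 | 5
  R[6]: 0 | 1 | 2 | 2 | 3 | 4 | 5 | 6 | 6
  R[7]: 0 | 1 | 2 | 3 | 4 | 5 | 6 | 7 | 7
  R[8]: 0 | 1 | 2 | 3 | 4 | 5 | 6 | 7 | 8
  R[9]: 1 | 2 | 3 | 4 | 5 | 6 | 7 | 8 | 9

reading off 1-entries of Δ²R: w = (7, 6, 5, 2, 3, 8, 4, 9, 1).

ℓ(w)=21; the 5 essential cells (i,j,r):

[(1, 6, 0), (2, 5, 0), (3, 4, 0), (6, 4, 2), (8, 1, 0)]


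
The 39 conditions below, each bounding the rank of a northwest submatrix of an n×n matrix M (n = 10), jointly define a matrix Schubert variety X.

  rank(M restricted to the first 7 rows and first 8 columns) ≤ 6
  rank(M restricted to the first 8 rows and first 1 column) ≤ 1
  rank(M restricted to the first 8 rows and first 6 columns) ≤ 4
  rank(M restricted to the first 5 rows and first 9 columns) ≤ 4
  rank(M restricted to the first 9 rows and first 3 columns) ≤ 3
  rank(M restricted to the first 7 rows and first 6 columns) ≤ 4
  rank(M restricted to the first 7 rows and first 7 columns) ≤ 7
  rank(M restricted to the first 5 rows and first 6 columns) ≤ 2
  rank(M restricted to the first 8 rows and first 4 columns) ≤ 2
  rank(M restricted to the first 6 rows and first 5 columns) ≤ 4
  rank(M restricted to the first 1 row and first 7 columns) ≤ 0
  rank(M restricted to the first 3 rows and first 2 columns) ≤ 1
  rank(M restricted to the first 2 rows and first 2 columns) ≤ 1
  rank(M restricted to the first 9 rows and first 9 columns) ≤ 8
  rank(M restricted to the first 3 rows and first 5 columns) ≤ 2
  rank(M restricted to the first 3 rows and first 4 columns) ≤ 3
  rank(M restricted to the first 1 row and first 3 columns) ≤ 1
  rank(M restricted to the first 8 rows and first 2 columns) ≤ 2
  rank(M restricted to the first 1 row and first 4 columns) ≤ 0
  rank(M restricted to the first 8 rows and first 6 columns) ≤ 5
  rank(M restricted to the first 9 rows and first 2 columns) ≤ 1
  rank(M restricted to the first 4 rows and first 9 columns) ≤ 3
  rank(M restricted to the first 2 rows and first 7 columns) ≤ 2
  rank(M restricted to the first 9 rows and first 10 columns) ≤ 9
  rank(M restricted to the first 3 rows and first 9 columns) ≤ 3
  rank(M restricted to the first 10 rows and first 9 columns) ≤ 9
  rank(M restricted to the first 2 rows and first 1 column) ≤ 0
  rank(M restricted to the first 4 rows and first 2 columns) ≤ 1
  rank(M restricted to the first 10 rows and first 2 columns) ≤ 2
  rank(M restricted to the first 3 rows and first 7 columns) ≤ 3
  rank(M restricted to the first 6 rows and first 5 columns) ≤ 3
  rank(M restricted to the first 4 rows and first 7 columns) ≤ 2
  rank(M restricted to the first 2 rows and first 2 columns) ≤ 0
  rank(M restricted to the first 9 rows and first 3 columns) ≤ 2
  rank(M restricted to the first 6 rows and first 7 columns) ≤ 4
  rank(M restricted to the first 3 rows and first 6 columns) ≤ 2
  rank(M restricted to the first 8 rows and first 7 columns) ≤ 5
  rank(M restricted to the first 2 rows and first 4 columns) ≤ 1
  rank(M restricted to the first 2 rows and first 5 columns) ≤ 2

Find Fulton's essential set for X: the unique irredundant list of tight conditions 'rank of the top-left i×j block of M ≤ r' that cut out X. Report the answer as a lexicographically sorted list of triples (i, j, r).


Propagating the 39 rank bounds to every northwest block:

  row 1: 0 | 0 | 0 | 0 | 0 | 0 | 0 | 1 | 1 | 1
  row 2: 0 | 0 | 1 | 1 | 1 | 1 | 1 | 2 | 2 | 2
  row 3: 1 | 1 | 2 | 2 | 2 | 2 | 2 | 3 | 3 | 3
  row 4: 1 | 1 | 2 | 2 | 2 | 2 | 2 | 3 | 3 | 4
  row 5: 1 | 1 | 2 | 2 | 2 | 2 | 3 | 4 | 4 | 5
  row 6: 1 | 1 | 2 | 2 | 3 | 3 | 4 | 5 | 5 | 6
  row 7: 1 | 1 | 2 | 2 | 3 | 4 | 5 | 6 | 6 | 7
  row 8: 1 | 1 | 2 | 2 | 3 | 4 | 5 | 6 | 7 | 8
  row 9: 1 | 1 | 2 | 3 | 4 | 5 | 6 | 7 | 8 | 9
  row 10: 1 | 2 | 3 | 4 | 5 | 6 | 7 | 8 | 9 | 10

giving w = (8, 3, 1, 10, 7, 5, 6, 9, 4, 2) via Δ²R.

Fulton essential set (7 of the 26 Rothe cells):

[(1, 7, 0), (2, 2, 0), (4, 7, 2), (4, 9, 3), (5, 6, 2), (8, 4, 2), (9, 2, 1)]


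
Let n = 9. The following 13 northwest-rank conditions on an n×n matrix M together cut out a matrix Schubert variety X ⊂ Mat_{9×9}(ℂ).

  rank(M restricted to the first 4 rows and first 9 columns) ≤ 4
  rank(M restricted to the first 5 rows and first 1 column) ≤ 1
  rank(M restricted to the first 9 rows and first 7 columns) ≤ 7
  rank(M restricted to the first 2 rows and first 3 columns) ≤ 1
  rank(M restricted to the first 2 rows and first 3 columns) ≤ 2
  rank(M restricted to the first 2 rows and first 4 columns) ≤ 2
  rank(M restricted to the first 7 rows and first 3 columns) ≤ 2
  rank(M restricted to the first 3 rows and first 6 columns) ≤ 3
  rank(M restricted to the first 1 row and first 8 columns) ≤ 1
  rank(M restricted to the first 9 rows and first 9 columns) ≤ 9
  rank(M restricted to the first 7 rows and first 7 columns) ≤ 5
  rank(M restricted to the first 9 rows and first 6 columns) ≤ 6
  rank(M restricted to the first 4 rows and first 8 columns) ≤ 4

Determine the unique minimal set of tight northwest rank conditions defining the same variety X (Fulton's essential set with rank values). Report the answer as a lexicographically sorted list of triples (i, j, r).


Reconstructing r_w from the 13 given conditions:

  row 1: 1, 1, 1, 1, 1, 1, 1, 1, 1
  row 2: 1, 1, 1, 2, 2, 2, 2, 2, 2
  row 3: 1, 2, 2, 3, 3, 3, 3, 3, 3
  row 4: 1, 2, 2, 3, 4, 4, 4, 4, 4
  row 5: 1, 2, 2, 3, 4, 5, 5, 5, 5
  row 6: 1, 2, 2, 3, 4, 5, 5, 6, 6
  row 7: 1, 2, 2, 3, 4, 5, 5, 6, 7
  row 8: 1, 2, 3, 4, 5, 6, 6, 7, 8
  row 9: 1, 2, 3, 4, 5, 6, 7, 8, 9

second differences of R give the permutation w = (1, 4, 2, 5, 6, 8, 9, 3, 7).

ℓ(w)=8; the 3 essential cells (i,j,r):

[(2, 3, 1), (7, 3, 2), (7, 7, 5)]


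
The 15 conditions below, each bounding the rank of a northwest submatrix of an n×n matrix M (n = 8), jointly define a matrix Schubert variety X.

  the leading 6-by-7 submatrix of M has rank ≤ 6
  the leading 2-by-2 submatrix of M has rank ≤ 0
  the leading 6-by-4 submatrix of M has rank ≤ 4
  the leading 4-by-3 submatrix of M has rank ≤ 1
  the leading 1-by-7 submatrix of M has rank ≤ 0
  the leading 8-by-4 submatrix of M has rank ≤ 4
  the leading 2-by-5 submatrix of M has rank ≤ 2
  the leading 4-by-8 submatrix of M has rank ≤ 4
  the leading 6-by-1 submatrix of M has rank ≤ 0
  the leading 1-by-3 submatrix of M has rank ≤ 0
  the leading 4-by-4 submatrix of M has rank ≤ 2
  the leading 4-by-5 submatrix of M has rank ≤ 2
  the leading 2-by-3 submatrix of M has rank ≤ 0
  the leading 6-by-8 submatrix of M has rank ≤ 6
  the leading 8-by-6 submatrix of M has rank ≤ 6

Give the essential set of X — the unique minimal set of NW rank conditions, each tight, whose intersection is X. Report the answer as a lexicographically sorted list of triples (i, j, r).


Recovering R(i,j) via the rank-extension bound from the 15 conditions:

  R[1]: 0 0 0 0 0 0 0 1
  R[2]: 0 0 0 1 1 1 1 2
  R[3]: 0 1 1 2 2 2 2 3
  R[4]: 0 1 1 2 2 3 3 4
  R[5]: 0 1 2 3 3 4 4 5
  R[6]: 0 1 2 3 4 5 5 6
  R[7]: 1 2 3 4 5 6 6 7
  R[8]: 1 2 3 4 5 6 7 8

hence w(1..8) = (8, 4, 2, 6, 3, 5, 1, 7).

Rothe diagram D(w) (16 cells), 5 SE-corners (essential conditions):

[(1, 7, 0), (2, 3, 0), (4, 3, 1), (4, 5, 2), (6, 1, 0)]


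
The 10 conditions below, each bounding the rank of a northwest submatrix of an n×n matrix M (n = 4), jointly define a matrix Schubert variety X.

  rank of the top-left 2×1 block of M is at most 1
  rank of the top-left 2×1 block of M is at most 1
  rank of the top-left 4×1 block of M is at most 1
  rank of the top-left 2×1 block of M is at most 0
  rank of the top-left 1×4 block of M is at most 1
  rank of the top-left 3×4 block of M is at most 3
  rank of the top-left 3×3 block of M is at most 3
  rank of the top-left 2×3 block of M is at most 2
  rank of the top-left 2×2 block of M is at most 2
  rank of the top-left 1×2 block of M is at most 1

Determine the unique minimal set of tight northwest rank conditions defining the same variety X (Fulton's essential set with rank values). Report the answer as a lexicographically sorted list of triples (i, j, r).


Computing R[i][j] = min implied NW-rank bound (n=4, 10 conditions):

  i=1: 0, 1, 1, 1
  i=2: 0, 1, 2, 2
  i=3: 1, 2, 3, 3
  i=4: 1, 2, 3, 4

the unique w with this rank table is (2, 3, 1, 4).

Rothe diagram D(w) (2 cells), 1 SE-corner (essential condition):

[(2, 1, 0)]


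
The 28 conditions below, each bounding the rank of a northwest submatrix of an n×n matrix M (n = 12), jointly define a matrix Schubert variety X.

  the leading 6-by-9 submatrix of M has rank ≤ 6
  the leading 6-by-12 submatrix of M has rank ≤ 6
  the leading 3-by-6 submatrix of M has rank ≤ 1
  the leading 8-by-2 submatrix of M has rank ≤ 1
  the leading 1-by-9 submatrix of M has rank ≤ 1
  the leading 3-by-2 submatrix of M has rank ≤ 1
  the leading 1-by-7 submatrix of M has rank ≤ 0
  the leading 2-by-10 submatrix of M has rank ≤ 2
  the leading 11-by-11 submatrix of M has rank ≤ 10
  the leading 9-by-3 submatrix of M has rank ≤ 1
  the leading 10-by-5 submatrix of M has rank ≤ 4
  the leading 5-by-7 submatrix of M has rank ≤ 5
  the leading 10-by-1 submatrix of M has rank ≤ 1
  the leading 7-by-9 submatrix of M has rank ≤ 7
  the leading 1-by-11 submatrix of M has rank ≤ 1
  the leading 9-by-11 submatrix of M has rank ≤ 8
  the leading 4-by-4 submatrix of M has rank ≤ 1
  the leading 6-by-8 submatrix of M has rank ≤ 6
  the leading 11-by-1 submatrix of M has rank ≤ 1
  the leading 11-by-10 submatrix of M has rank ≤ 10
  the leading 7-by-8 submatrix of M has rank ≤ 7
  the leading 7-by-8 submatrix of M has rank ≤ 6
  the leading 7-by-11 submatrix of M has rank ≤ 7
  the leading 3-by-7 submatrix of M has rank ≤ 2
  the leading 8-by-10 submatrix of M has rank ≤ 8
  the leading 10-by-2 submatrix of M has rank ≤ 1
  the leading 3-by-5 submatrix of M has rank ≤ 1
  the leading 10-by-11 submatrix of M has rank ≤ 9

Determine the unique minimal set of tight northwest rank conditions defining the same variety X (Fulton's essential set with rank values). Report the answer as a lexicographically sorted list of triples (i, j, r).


Propagating the 28 rank bounds to every northwest block:

  0 0 0 0 0 0 0 1 1 1 1 1
  1 1 1 1 1 1 1 2 2 2 2 2
  1 1 1 1 1 1 2 3 3 3 3 3
  1 1 1 1 2 2 3 4 4 4 4 4
  1 1 1 2 3 3 4 5 5 5 5 5
  1 1 1 2 3 4 5 6 6 6 6 6
  1 1 1 2 3 4 5 6 7 7 7 7
  1 1 1 2 3 4 5 6 7 8 8 8
  1 1 1 2 3 4 5 6 7 8 8 9
  1 1 2 3 4 5 6 7 8 9 9 10
  1 2 3 4 5 6 7 8 9 10 10 11
  1 2 3 4 5 6 7 8 9 10 11 12

second differences of R give the permutation w = (8, 1, 7, 5, 4, 6, 9, 10, 12, 3, 2, 11).

6 SE-corners of the 27-cell Rothe diagram give Ess(w):

[(1, 7, 0), (3, 6, 1), (4, 4, 1), (9, 3, 1), (9, 11, 8), (10, 2, 1)]


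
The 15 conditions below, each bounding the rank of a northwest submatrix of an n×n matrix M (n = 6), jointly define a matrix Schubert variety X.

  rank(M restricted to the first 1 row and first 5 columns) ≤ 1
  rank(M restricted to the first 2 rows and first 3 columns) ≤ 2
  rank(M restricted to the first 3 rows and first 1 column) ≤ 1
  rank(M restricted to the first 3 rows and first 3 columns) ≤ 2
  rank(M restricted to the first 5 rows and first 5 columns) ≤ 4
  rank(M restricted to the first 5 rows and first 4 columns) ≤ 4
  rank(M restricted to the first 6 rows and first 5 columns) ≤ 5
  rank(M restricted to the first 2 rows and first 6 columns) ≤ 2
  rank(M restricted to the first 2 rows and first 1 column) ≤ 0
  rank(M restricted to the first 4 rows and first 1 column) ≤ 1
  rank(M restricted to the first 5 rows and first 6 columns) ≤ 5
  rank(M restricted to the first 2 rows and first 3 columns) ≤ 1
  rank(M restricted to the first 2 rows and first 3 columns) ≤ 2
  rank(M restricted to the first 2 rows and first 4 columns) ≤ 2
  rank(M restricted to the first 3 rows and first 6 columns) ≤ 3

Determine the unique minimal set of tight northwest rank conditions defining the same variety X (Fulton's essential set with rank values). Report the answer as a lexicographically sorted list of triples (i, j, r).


Propagating the 15 rank bounds to every northwest block:

  i=1: 0  1  1  1  1  1
  i=2: 0  1  1  2  2  2
  i=3: 1  2  2  3  3  3
  i=4: 1  2  3  4  4  4
  i=5: 1  2  3  4  4  5
  i=6: 1  2  3  4  5  6

hence w(1..6) = (2, 4, 1, 3, 6, 5).

|D(w)|=4, |Ess(w)|=3:

[(2, 1, 0), (2, 3, 1), (5, 5, 4)]


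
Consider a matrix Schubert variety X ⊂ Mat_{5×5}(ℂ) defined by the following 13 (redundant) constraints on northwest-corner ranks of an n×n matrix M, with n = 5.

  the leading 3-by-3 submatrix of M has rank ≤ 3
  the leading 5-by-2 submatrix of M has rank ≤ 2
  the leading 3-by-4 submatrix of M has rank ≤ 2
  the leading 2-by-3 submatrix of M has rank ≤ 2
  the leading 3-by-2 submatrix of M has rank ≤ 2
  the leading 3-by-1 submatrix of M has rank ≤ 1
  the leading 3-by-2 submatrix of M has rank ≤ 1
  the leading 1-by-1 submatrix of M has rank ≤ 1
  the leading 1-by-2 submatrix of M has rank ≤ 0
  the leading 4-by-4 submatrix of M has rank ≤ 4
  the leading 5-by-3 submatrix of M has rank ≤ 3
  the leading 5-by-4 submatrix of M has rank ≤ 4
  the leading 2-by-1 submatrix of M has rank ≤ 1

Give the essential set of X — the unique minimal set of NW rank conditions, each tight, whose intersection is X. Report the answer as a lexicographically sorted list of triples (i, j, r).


Reconstructing r_w from the 13 given conditions:

  0  0  1  1  1
  1  1  2  2  2
  1  1  2  2  3
  1  2  3  3  4
  1  2  3  4  5

reading off 1-entries of Δ²R: w = (3, 1, 5, 2, 4).

|D(w)|=4, |Ess(w)|=3:

[(1, 2, 0), (3, 2, 1), (3, 4, 2)]


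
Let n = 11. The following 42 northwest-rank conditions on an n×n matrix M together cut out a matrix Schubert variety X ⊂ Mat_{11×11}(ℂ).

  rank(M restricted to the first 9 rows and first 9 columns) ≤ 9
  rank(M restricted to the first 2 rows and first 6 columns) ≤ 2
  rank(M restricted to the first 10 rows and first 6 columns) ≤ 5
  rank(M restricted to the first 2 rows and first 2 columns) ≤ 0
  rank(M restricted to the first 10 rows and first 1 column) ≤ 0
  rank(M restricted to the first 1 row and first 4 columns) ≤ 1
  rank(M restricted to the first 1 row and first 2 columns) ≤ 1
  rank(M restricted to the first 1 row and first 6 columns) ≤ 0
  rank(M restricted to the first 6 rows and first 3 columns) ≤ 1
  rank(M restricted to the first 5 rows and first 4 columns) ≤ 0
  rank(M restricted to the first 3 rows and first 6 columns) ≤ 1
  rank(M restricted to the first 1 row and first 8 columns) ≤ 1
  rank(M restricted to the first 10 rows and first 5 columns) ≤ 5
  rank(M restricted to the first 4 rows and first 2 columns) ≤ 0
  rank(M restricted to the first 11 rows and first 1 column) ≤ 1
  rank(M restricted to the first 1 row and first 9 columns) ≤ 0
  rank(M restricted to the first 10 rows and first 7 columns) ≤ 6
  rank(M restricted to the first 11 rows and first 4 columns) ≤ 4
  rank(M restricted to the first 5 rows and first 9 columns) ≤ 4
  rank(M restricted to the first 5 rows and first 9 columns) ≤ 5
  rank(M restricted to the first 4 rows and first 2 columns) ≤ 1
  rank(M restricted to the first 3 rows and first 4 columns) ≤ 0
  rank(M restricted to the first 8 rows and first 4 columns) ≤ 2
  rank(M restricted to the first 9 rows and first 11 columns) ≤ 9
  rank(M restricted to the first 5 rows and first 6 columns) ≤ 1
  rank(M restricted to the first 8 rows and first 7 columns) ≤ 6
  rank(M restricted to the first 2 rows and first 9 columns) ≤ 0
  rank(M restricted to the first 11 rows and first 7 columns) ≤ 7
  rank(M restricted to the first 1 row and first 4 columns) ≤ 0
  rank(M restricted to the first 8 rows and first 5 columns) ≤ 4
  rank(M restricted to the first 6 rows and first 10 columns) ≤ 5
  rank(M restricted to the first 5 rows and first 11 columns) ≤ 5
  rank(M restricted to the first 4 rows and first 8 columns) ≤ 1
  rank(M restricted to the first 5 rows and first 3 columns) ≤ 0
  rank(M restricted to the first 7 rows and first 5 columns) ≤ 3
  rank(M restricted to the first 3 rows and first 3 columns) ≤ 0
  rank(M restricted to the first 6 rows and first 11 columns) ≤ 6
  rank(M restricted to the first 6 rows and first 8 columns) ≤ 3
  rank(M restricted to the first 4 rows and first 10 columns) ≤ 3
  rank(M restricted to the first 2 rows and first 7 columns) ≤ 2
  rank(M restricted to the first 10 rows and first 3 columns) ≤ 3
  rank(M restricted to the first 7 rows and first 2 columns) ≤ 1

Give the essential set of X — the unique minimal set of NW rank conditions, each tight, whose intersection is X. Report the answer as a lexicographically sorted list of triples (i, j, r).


Computing R[i][j] = min implied NW-rank bound (n=11, 42 conditions):

  0, 0, 0, 0, 0, 0, 0, 0, 0, 1, 1
  0, 0, 0, 0, 0, 0, 0, 0, 0, 1, 2
  0, 0, 0, 0, 1, 1, 1, 1, 1, 2, 3
  0, 0, 0, 0, 1, 1, 1, 1, 2, 3, 4
  0, 0, 0, 0, 1, 1, 2, 2, 3, 4, 5
  0, 1, 1, 1, 2, 2, 3, 3, 4, 5, 6
  0, 1, 2, 2, 3, 3, 4, 4, 5, 6, 7
  0, 1, 2, 2, 3, 4, 5, 5, 6, 7, 8
  0, 1, 2, 3, 4, 5, 6, 6, 7, 8, 9
  0, 1, 2, 3, 4, 5, 6, 7, 8, 9, 10
  1, 2, 3, 4, 5, 6, 7, 8, 9, 10, 11

second differences of R give the permutation w = (10, 11, 5, 9, 7, 2, 3, 6, 4, 8, 1).

Fulton essential set (6 of the 40 Rothe cells):

[(2, 9, 0), (4, 8, 1), (5, 4, 0), (5, 6, 1), (8, 4, 2), (10, 1, 0)]


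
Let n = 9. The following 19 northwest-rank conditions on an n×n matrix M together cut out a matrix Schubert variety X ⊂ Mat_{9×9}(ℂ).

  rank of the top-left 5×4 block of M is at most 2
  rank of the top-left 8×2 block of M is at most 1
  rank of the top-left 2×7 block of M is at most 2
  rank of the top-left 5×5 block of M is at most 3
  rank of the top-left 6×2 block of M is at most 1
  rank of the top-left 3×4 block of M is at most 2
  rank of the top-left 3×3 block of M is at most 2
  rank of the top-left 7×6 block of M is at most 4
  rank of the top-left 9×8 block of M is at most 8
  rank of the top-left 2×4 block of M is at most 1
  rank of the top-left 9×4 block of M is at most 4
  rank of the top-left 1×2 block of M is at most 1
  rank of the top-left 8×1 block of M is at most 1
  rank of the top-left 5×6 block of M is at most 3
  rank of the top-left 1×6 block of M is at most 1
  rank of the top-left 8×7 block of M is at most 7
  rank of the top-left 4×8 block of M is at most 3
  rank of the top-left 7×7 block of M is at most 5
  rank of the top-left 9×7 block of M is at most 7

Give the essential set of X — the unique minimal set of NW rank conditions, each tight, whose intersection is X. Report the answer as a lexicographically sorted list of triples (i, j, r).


Rank table r_w(9×9) implied by the 19 constraints:

  R[1]: 1, 1, 1, 1, 1, 1, 1, 1, 1
  R[2]: 1, 1, 1, 1, 2, 2, 2, 2, 2
  R[3]: 1, 1, 2, 2, 3, 3, 3, 3, 3
  R[4]: 1, 1, 2, 2, 3, 3, 3, 3, 4
  R[5]: 1, 1, 2, 2, 3, 3, 4, 4, 5
  R[6]: 1, 1, 2, 3, 4, 4, 5, 5, 6
  R[7]: 1, 1, 2, 3, 4, 4, 5, 6, 7
  R[8]: 1, 1, 2, 3, 4, 5, 6, 7, 8
  R[9]: 1, 2, 3, 4, 5, 6, 7, 8, 9

so w = (1, 5, 3, 9, 7, 4, 8, 6, 2).

6 SE-corners of the 16-cell Rothe diagram give Ess(w):

[(2, 4, 1), (4, 8, 3), (5, 4, 2), (5, 6, 3), (7, 6, 4), (8, 2, 1)]
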